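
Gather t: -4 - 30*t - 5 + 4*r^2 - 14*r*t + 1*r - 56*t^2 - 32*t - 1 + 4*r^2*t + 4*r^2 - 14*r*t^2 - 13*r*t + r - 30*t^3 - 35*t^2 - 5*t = 8*r^2 + 2*r - 30*t^3 + t^2*(-14*r - 91) + t*(4*r^2 - 27*r - 67) - 10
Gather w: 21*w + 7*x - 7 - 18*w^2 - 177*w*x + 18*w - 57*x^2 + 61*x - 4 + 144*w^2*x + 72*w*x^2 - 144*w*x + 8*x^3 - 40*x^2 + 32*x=w^2*(144*x - 18) + w*(72*x^2 - 321*x + 39) + 8*x^3 - 97*x^2 + 100*x - 11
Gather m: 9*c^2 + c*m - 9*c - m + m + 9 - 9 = 9*c^2 + c*m - 9*c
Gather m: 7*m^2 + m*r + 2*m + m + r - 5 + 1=7*m^2 + m*(r + 3) + r - 4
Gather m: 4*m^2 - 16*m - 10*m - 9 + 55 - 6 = 4*m^2 - 26*m + 40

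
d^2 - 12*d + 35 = (d - 7)*(d - 5)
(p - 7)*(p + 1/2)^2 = p^3 - 6*p^2 - 27*p/4 - 7/4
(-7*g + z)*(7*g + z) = -49*g^2 + z^2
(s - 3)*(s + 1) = s^2 - 2*s - 3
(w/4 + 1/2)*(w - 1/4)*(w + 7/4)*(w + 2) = w^4/4 + 11*w^3/8 + 153*w^2/64 + 17*w/16 - 7/16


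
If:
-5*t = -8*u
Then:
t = 8*u/5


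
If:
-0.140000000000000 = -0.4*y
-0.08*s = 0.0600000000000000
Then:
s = -0.75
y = 0.35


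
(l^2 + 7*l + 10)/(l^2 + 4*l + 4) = (l + 5)/(l + 2)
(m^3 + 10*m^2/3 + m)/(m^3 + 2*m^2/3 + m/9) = 3*(m + 3)/(3*m + 1)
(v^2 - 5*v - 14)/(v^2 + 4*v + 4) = (v - 7)/(v + 2)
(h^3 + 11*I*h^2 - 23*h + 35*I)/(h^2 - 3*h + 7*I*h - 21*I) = (h^2 + 4*I*h + 5)/(h - 3)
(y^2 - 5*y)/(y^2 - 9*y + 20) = y/(y - 4)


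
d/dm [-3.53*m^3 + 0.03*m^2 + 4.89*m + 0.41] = -10.59*m^2 + 0.06*m + 4.89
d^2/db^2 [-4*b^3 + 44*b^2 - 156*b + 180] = 88 - 24*b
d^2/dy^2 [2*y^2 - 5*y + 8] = 4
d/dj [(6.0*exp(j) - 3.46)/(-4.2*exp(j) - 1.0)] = -20.532*exp(j)/(4.2*exp(j) + 1.0)^2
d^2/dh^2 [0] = 0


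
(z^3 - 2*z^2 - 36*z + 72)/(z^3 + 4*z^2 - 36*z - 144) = (z - 2)/(z + 4)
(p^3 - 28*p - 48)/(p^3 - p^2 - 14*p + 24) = (p^2 - 4*p - 12)/(p^2 - 5*p + 6)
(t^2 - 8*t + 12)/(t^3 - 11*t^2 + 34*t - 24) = (t - 2)/(t^2 - 5*t + 4)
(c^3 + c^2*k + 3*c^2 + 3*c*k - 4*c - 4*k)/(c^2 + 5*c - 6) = (c^2 + c*k + 4*c + 4*k)/(c + 6)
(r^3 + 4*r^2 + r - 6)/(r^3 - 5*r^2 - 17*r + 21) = (r + 2)/(r - 7)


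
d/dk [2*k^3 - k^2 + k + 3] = 6*k^2 - 2*k + 1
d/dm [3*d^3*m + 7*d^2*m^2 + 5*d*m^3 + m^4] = 3*d^3 + 14*d^2*m + 15*d*m^2 + 4*m^3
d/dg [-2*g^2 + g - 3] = 1 - 4*g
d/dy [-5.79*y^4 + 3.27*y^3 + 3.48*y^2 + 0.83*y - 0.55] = -23.16*y^3 + 9.81*y^2 + 6.96*y + 0.83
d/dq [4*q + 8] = 4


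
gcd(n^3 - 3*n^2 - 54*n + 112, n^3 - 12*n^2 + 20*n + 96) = n - 8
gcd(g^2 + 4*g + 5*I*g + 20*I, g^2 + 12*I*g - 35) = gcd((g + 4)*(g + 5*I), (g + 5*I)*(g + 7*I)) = g + 5*I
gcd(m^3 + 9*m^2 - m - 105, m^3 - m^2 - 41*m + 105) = m^2 + 4*m - 21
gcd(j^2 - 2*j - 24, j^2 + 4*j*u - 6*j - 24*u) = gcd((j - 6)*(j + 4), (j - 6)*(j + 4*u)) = j - 6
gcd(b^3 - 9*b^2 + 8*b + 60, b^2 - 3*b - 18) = b - 6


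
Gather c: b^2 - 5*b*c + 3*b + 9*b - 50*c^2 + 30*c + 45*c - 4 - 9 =b^2 + 12*b - 50*c^2 + c*(75 - 5*b) - 13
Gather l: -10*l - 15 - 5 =-10*l - 20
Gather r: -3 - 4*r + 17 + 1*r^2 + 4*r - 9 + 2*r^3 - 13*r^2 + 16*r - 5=2*r^3 - 12*r^2 + 16*r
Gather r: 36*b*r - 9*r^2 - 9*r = -9*r^2 + r*(36*b - 9)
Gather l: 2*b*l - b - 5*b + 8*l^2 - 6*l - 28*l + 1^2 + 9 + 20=-6*b + 8*l^2 + l*(2*b - 34) + 30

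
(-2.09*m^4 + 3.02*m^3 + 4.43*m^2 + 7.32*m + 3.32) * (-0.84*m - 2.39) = 1.7556*m^5 + 2.4583*m^4 - 10.939*m^3 - 16.7365*m^2 - 20.2836*m - 7.9348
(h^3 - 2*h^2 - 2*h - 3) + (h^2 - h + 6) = h^3 - h^2 - 3*h + 3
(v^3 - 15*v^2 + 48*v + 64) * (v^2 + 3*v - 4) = v^5 - 12*v^4 - v^3 + 268*v^2 - 256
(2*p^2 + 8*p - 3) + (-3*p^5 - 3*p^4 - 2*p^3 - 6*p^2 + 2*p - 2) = -3*p^5 - 3*p^4 - 2*p^3 - 4*p^2 + 10*p - 5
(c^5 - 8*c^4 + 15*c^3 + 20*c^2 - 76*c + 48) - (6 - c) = c^5 - 8*c^4 + 15*c^3 + 20*c^2 - 75*c + 42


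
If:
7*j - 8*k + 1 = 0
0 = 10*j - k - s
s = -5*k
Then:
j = -1/27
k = 5/54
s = -25/54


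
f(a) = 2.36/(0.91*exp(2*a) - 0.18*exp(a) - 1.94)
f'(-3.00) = 0.00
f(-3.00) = -1.21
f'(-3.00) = 0.00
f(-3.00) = -1.21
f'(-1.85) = -0.01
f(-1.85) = -1.21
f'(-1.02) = -0.11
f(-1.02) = -1.25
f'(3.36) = -0.01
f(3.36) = 0.00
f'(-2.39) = 0.00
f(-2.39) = -1.21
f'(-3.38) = 0.00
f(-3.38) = -1.21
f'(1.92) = -0.13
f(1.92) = 0.06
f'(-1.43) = -0.04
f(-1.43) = -1.22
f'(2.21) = -0.07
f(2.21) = 0.03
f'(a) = 2.36*(-1.82*exp(2*a) + 0.18*exp(a))/(0.91*exp(2*a) - 0.18*exp(a) - 1.94)^2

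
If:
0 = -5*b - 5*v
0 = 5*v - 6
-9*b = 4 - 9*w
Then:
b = -6/5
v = 6/5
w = -34/45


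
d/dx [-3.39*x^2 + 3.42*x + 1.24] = 3.42 - 6.78*x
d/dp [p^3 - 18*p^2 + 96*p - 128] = 3*p^2 - 36*p + 96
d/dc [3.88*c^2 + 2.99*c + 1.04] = 7.76*c + 2.99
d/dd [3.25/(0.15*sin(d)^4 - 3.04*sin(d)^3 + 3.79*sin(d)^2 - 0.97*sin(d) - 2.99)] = (-1.95*sin(d)^3 + 29.64*sin(d)^2 - 24.635*sin(d) + 3.1525)*cos(d)/(-0.15*sin(d)^4 + 3.04*sin(d)^3 - 3.79*sin(d)^2 + 0.97*sin(d) + 2.99)^2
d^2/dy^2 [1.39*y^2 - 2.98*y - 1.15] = 2.78000000000000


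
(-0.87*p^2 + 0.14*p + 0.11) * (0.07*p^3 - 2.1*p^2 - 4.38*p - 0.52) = -0.0609*p^5 + 1.8368*p^4 + 3.5243*p^3 - 0.3918*p^2 - 0.5546*p - 0.0572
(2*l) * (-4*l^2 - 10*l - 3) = -8*l^3 - 20*l^2 - 6*l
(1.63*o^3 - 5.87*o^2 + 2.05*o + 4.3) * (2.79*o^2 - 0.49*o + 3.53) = 4.5477*o^5 - 17.176*o^4 + 14.3497*o^3 - 9.7286*o^2 + 5.1295*o + 15.179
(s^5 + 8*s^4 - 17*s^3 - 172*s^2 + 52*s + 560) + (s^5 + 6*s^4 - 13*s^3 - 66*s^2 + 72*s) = 2*s^5 + 14*s^4 - 30*s^3 - 238*s^2 + 124*s + 560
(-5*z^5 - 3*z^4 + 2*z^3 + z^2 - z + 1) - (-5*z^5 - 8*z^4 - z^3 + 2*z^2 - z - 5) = 5*z^4 + 3*z^3 - z^2 + 6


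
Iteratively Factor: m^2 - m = (m)*(m - 1)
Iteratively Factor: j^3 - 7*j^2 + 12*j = (j - 3)*(j^2 - 4*j) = (j - 4)*(j - 3)*(j)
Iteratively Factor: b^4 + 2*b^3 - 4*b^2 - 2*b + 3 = (b + 1)*(b^3 + b^2 - 5*b + 3) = (b - 1)*(b + 1)*(b^2 + 2*b - 3) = (b - 1)^2*(b + 1)*(b + 3)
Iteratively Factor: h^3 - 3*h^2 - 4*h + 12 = (h - 3)*(h^2 - 4) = (h - 3)*(h + 2)*(h - 2)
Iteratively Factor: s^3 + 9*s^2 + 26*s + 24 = (s + 4)*(s^2 + 5*s + 6) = (s + 3)*(s + 4)*(s + 2)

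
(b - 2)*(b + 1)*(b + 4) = b^3 + 3*b^2 - 6*b - 8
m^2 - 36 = (m - 6)*(m + 6)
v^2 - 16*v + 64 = (v - 8)^2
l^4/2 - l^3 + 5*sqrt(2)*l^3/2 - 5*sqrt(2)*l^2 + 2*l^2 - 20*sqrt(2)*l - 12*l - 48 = (l/2 + sqrt(2))*(l - 4)*(l + 2)*(l + 3*sqrt(2))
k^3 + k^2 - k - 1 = (k - 1)*(k + 1)^2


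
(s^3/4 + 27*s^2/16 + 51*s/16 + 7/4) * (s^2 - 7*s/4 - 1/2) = s^5/4 + 5*s^4/4 + 7*s^3/64 - 299*s^2/64 - 149*s/32 - 7/8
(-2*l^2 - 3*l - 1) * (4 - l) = 2*l^3 - 5*l^2 - 11*l - 4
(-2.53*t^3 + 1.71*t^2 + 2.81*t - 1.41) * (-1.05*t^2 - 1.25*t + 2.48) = 2.6565*t^5 + 1.367*t^4 - 11.3624*t^3 + 2.2088*t^2 + 8.7313*t - 3.4968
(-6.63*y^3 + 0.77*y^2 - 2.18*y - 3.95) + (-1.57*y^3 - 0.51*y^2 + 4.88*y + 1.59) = -8.2*y^3 + 0.26*y^2 + 2.7*y - 2.36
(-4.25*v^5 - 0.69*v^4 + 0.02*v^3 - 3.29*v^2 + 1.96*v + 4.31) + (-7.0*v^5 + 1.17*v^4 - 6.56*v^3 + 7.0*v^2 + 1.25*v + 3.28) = -11.25*v^5 + 0.48*v^4 - 6.54*v^3 + 3.71*v^2 + 3.21*v + 7.59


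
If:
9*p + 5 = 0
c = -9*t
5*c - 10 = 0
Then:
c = 2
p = -5/9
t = -2/9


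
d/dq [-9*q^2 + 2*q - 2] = 2 - 18*q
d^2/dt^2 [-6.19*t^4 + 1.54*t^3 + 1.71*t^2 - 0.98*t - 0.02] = -74.28*t^2 + 9.24*t + 3.42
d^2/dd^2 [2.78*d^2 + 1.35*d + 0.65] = 5.56000000000000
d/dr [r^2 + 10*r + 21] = 2*r + 10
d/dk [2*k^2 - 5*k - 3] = 4*k - 5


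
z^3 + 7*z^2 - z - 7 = (z - 1)*(z + 1)*(z + 7)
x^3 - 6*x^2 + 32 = (x - 4)^2*(x + 2)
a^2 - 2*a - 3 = (a - 3)*(a + 1)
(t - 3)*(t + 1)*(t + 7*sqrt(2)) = t^3 - 2*t^2 + 7*sqrt(2)*t^2 - 14*sqrt(2)*t - 3*t - 21*sqrt(2)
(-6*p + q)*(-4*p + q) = 24*p^2 - 10*p*q + q^2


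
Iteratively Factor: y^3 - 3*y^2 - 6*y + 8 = (y + 2)*(y^2 - 5*y + 4) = (y - 4)*(y + 2)*(y - 1)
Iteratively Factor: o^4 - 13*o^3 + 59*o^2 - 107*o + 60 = (o - 3)*(o^3 - 10*o^2 + 29*o - 20) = (o - 3)*(o - 1)*(o^2 - 9*o + 20) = (o - 4)*(o - 3)*(o - 1)*(o - 5)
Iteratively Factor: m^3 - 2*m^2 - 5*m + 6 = (m + 2)*(m^2 - 4*m + 3) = (m - 3)*(m + 2)*(m - 1)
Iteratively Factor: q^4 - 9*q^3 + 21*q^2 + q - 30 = (q - 3)*(q^3 - 6*q^2 + 3*q + 10) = (q - 5)*(q - 3)*(q^2 - q - 2) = (q - 5)*(q - 3)*(q - 2)*(q + 1)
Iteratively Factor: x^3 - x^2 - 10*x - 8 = (x + 1)*(x^2 - 2*x - 8) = (x - 4)*(x + 1)*(x + 2)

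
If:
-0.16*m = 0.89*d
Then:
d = -0.179775280898876*m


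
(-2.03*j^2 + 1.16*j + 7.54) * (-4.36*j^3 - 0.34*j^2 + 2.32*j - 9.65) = 8.8508*j^5 - 4.3674*j^4 - 37.9784*j^3 + 19.7171*j^2 + 6.2988*j - 72.761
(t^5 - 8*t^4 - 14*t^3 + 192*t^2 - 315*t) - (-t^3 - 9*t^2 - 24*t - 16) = t^5 - 8*t^4 - 13*t^3 + 201*t^2 - 291*t + 16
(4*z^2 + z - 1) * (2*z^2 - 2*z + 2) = 8*z^4 - 6*z^3 + 4*z^2 + 4*z - 2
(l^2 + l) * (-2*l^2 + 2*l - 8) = -2*l^4 - 6*l^2 - 8*l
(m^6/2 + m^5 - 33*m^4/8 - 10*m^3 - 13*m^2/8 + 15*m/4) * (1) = m^6/2 + m^5 - 33*m^4/8 - 10*m^3 - 13*m^2/8 + 15*m/4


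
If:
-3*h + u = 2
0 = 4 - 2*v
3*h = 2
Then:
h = 2/3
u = 4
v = 2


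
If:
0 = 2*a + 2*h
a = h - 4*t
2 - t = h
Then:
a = -4/3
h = 4/3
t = 2/3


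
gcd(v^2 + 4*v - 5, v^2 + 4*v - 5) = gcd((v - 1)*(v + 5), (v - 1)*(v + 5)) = v^2 + 4*v - 5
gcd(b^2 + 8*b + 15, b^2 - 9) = b + 3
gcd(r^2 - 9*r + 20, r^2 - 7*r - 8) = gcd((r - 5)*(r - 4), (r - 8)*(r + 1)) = 1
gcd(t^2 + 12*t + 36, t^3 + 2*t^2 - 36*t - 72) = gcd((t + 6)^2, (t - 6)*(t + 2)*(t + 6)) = t + 6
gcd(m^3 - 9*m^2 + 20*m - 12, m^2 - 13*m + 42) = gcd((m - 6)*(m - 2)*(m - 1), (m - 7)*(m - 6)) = m - 6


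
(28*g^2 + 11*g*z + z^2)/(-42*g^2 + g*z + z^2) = (4*g + z)/(-6*g + z)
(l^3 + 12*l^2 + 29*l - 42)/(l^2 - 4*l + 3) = (l^2 + 13*l + 42)/(l - 3)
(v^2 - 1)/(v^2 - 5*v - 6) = (v - 1)/(v - 6)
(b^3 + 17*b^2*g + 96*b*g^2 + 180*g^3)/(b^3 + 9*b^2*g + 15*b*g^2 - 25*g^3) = (b^2 + 12*b*g + 36*g^2)/(b^2 + 4*b*g - 5*g^2)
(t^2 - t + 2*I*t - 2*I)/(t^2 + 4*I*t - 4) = (t - 1)/(t + 2*I)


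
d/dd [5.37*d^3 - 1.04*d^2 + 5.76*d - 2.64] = 16.11*d^2 - 2.08*d + 5.76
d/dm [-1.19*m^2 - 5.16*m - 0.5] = -2.38*m - 5.16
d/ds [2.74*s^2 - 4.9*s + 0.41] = 5.48*s - 4.9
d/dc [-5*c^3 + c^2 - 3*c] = -15*c^2 + 2*c - 3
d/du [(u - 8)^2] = 2*u - 16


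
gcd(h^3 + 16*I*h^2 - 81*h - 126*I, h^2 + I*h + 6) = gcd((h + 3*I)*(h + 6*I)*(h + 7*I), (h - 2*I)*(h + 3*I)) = h + 3*I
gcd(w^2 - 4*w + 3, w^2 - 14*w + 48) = 1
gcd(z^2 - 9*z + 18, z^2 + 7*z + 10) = 1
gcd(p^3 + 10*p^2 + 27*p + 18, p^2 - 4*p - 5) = p + 1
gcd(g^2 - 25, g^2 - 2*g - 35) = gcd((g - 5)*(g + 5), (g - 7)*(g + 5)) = g + 5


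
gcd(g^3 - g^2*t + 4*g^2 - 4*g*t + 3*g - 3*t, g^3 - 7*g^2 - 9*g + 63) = g + 3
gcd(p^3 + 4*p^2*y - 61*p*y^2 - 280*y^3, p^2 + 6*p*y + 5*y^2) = p + 5*y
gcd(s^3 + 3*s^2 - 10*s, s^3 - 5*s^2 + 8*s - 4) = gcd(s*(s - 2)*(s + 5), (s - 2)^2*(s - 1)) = s - 2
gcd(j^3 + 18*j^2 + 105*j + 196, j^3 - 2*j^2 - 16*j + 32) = j + 4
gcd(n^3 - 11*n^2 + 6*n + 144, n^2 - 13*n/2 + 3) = n - 6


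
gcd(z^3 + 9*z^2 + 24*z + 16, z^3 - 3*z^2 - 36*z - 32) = z^2 + 5*z + 4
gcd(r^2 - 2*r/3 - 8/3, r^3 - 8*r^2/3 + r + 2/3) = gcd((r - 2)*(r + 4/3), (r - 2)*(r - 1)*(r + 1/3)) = r - 2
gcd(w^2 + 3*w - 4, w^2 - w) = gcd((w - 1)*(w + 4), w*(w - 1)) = w - 1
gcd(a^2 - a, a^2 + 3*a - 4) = a - 1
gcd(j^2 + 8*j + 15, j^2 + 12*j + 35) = j + 5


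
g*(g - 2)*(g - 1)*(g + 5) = g^4 + 2*g^3 - 13*g^2 + 10*g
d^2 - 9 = (d - 3)*(d + 3)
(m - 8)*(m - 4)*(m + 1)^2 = m^4 - 10*m^3 + 9*m^2 + 52*m + 32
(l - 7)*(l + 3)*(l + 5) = l^3 + l^2 - 41*l - 105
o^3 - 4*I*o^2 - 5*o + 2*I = (o - 2*I)*(o - I)^2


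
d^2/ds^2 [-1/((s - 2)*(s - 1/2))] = 4*(-4*(s - 2)^2 - 2*(s - 2)*(2*s - 1) - (2*s - 1)^2)/((s - 2)^3*(2*s - 1)^3)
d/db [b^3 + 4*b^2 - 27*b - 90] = 3*b^2 + 8*b - 27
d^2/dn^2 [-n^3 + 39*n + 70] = -6*n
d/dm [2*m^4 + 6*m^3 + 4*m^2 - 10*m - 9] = 8*m^3 + 18*m^2 + 8*m - 10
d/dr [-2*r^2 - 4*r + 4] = -4*r - 4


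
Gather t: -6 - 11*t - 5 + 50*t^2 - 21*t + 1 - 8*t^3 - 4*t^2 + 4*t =-8*t^3 + 46*t^2 - 28*t - 10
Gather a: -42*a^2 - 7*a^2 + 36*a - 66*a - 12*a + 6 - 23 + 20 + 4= -49*a^2 - 42*a + 7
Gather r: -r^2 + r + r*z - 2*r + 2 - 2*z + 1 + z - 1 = -r^2 + r*(z - 1) - z + 2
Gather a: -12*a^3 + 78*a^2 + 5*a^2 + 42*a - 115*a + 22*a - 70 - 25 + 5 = -12*a^3 + 83*a^2 - 51*a - 90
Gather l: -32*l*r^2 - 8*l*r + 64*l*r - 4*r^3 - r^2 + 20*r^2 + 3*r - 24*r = l*(-32*r^2 + 56*r) - 4*r^3 + 19*r^2 - 21*r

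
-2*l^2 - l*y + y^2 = (-2*l + y)*(l + y)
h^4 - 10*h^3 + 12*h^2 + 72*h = h*(h - 6)^2*(h + 2)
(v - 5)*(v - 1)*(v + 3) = v^3 - 3*v^2 - 13*v + 15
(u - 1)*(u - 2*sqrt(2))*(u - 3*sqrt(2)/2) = u^3 - 7*sqrt(2)*u^2/2 - u^2 + 7*sqrt(2)*u/2 + 6*u - 6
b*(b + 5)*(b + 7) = b^3 + 12*b^2 + 35*b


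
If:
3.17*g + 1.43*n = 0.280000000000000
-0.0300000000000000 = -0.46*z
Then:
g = 0.0883280757097792 - 0.451104100946372*n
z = 0.07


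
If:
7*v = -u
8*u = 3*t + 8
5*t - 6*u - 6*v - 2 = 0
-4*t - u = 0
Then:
No Solution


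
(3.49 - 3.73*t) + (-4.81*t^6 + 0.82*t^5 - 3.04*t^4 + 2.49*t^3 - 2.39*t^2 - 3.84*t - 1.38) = -4.81*t^6 + 0.82*t^5 - 3.04*t^4 + 2.49*t^3 - 2.39*t^2 - 7.57*t + 2.11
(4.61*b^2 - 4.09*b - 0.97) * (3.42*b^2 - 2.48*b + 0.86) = 15.7662*b^4 - 25.4206*b^3 + 10.7904*b^2 - 1.1118*b - 0.8342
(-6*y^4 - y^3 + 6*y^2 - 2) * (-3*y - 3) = 18*y^5 + 21*y^4 - 15*y^3 - 18*y^2 + 6*y + 6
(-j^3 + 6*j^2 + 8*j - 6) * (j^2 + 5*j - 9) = -j^5 + j^4 + 47*j^3 - 20*j^2 - 102*j + 54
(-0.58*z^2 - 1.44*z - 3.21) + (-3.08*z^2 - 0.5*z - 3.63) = -3.66*z^2 - 1.94*z - 6.84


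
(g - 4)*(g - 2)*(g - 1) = g^3 - 7*g^2 + 14*g - 8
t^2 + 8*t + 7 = (t + 1)*(t + 7)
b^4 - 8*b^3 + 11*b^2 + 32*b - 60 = (b - 5)*(b - 3)*(b - 2)*(b + 2)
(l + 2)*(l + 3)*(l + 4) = l^3 + 9*l^2 + 26*l + 24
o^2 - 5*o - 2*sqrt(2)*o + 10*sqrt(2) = (o - 5)*(o - 2*sqrt(2))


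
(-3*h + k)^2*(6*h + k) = 54*h^3 - 27*h^2*k + k^3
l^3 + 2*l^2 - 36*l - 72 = (l - 6)*(l + 2)*(l + 6)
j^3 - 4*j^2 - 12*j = j*(j - 6)*(j + 2)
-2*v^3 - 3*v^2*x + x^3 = (-2*v + x)*(v + x)^2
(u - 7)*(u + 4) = u^2 - 3*u - 28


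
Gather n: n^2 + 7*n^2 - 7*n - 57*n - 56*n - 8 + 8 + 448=8*n^2 - 120*n + 448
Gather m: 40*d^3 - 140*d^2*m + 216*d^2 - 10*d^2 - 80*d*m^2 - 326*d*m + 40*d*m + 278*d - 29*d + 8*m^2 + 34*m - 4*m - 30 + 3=40*d^3 + 206*d^2 + 249*d + m^2*(8 - 80*d) + m*(-140*d^2 - 286*d + 30) - 27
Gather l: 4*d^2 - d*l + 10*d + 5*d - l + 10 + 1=4*d^2 + 15*d + l*(-d - 1) + 11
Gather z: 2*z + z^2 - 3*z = z^2 - z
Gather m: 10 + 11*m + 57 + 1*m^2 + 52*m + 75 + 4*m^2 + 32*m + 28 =5*m^2 + 95*m + 170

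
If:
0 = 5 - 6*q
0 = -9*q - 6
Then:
No Solution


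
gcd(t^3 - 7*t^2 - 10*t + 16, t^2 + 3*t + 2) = t + 2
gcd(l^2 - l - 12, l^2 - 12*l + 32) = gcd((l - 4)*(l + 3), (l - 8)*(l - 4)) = l - 4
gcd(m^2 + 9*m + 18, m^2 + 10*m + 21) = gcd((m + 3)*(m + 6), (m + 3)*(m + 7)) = m + 3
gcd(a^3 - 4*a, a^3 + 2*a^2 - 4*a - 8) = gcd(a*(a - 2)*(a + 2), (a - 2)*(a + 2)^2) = a^2 - 4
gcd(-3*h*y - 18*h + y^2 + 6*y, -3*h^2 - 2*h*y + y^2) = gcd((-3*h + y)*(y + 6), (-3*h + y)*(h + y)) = -3*h + y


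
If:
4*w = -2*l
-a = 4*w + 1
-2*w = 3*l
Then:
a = -1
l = 0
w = 0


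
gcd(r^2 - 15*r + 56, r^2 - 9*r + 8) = r - 8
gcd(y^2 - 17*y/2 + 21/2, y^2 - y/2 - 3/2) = y - 3/2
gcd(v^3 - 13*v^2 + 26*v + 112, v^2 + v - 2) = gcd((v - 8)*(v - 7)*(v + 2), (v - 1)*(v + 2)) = v + 2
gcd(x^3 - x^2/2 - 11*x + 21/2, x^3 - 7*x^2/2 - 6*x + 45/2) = x - 3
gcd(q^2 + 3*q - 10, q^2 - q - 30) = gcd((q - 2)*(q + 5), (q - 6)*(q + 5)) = q + 5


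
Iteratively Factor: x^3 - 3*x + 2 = (x - 1)*(x^2 + x - 2) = (x - 1)^2*(x + 2)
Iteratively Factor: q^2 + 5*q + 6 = (q + 2)*(q + 3)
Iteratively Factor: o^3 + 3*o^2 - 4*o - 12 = (o - 2)*(o^2 + 5*o + 6) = (o - 2)*(o + 2)*(o + 3)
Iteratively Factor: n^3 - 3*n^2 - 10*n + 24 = (n + 3)*(n^2 - 6*n + 8) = (n - 2)*(n + 3)*(n - 4)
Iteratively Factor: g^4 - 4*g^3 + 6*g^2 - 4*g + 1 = (g - 1)*(g^3 - 3*g^2 + 3*g - 1) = (g - 1)^2*(g^2 - 2*g + 1) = (g - 1)^3*(g - 1)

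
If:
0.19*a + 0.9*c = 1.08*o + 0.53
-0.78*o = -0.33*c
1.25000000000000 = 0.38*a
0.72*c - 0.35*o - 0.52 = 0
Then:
No Solution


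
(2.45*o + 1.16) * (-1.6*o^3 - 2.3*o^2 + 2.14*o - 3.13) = -3.92*o^4 - 7.491*o^3 + 2.575*o^2 - 5.1861*o - 3.6308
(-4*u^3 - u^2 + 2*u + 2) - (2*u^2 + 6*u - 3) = -4*u^3 - 3*u^2 - 4*u + 5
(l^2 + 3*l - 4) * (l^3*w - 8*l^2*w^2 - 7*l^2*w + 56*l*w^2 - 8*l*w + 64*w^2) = l^5*w - 8*l^4*w^2 - 4*l^4*w + 32*l^3*w^2 - 33*l^3*w + 264*l^2*w^2 + 4*l^2*w - 32*l*w^2 + 32*l*w - 256*w^2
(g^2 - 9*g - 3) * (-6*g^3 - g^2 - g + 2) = -6*g^5 + 53*g^4 + 26*g^3 + 14*g^2 - 15*g - 6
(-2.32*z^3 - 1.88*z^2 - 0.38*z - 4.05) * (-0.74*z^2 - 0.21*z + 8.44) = 1.7168*z^5 + 1.8784*z^4 - 18.9048*z^3 - 12.7904*z^2 - 2.3567*z - 34.182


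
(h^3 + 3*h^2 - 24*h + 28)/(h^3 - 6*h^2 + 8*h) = (h^2 + 5*h - 14)/(h*(h - 4))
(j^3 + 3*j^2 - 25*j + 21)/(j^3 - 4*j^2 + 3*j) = (j + 7)/j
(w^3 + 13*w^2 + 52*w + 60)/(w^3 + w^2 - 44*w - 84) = (w + 5)/(w - 7)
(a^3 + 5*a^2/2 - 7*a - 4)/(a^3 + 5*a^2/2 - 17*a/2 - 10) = (2*a^2 - 3*a - 2)/(2*a^2 - 3*a - 5)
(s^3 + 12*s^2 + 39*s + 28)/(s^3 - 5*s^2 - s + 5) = (s^2 + 11*s + 28)/(s^2 - 6*s + 5)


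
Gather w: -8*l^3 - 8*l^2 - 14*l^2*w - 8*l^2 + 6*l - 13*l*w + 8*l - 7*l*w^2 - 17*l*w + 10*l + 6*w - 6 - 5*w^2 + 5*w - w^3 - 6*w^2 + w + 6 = -8*l^3 - 16*l^2 + 24*l - w^3 + w^2*(-7*l - 11) + w*(-14*l^2 - 30*l + 12)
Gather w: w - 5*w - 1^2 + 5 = 4 - 4*w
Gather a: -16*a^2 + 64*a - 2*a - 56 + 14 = -16*a^2 + 62*a - 42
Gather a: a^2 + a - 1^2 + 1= a^2 + a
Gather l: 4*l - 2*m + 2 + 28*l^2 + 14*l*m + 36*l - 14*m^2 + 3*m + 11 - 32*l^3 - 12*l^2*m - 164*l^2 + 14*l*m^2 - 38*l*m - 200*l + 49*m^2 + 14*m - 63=-32*l^3 + l^2*(-12*m - 136) + l*(14*m^2 - 24*m - 160) + 35*m^2 + 15*m - 50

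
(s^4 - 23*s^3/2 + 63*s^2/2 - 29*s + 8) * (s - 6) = s^5 - 35*s^4/2 + 201*s^3/2 - 218*s^2 + 182*s - 48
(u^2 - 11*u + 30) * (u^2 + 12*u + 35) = u^4 + u^3 - 67*u^2 - 25*u + 1050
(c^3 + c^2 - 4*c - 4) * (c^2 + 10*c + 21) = c^5 + 11*c^4 + 27*c^3 - 23*c^2 - 124*c - 84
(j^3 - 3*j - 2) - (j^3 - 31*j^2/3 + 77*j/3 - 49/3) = 31*j^2/3 - 86*j/3 + 43/3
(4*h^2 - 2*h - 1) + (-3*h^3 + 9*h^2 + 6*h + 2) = -3*h^3 + 13*h^2 + 4*h + 1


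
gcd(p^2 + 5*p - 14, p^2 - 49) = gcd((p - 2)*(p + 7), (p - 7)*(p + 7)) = p + 7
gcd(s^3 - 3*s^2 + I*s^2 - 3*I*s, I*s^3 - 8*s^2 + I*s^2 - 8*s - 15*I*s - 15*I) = 1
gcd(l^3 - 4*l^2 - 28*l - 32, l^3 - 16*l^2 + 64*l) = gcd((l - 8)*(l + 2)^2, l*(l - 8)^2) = l - 8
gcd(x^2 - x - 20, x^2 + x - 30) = x - 5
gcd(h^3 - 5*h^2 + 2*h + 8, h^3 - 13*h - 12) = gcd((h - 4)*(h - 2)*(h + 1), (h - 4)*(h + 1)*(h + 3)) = h^2 - 3*h - 4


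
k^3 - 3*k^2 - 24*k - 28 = (k - 7)*(k + 2)^2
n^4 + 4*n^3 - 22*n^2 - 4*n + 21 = (n - 3)*(n - 1)*(n + 1)*(n + 7)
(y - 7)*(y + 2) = y^2 - 5*y - 14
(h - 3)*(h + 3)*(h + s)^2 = h^4 + 2*h^3*s + h^2*s^2 - 9*h^2 - 18*h*s - 9*s^2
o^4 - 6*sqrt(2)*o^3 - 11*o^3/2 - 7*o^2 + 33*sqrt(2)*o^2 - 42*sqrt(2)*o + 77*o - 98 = (o - 7/2)*(o - 2)*(o - 7*sqrt(2))*(o + sqrt(2))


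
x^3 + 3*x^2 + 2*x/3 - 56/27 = (x - 2/3)*(x + 4/3)*(x + 7/3)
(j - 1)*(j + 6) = j^2 + 5*j - 6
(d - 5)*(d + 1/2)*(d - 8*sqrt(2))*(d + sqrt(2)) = d^4 - 7*sqrt(2)*d^3 - 9*d^3/2 - 37*d^2/2 + 63*sqrt(2)*d^2/2 + 35*sqrt(2)*d/2 + 72*d + 40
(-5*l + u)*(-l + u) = 5*l^2 - 6*l*u + u^2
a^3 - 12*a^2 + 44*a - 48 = (a - 6)*(a - 4)*(a - 2)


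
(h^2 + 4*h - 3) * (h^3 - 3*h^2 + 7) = h^5 + h^4 - 15*h^3 + 16*h^2 + 28*h - 21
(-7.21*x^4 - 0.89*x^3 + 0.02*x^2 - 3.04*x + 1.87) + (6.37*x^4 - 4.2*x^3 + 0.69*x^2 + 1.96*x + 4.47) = -0.84*x^4 - 5.09*x^3 + 0.71*x^2 - 1.08*x + 6.34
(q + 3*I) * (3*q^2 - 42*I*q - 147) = 3*q^3 - 33*I*q^2 - 21*q - 441*I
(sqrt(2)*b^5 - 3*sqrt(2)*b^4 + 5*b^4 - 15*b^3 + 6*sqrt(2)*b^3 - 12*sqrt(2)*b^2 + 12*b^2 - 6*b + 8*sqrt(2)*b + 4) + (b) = sqrt(2)*b^5 - 3*sqrt(2)*b^4 + 5*b^4 - 15*b^3 + 6*sqrt(2)*b^3 - 12*sqrt(2)*b^2 + 12*b^2 - 5*b + 8*sqrt(2)*b + 4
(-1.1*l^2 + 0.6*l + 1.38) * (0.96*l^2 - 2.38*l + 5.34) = -1.056*l^4 + 3.194*l^3 - 5.9772*l^2 - 0.0804*l + 7.3692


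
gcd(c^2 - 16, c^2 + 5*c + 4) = c + 4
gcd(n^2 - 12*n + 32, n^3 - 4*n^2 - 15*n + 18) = 1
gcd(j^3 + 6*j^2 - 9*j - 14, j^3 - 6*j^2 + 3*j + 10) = j^2 - j - 2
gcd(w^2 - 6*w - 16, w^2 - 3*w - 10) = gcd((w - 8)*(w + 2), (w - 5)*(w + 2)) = w + 2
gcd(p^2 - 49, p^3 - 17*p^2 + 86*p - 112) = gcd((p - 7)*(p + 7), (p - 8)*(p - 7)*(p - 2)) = p - 7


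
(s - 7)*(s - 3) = s^2 - 10*s + 21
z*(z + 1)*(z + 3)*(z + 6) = z^4 + 10*z^3 + 27*z^2 + 18*z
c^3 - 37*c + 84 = (c - 4)*(c - 3)*(c + 7)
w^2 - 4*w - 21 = (w - 7)*(w + 3)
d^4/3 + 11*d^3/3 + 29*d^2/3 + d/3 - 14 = (d/3 + 1)*(d - 1)*(d + 2)*(d + 7)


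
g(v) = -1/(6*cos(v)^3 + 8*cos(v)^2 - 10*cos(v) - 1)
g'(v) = -(18*sin(v)*cos(v)^2 + 16*sin(v)*cos(v) - 10*sin(v))/(6*cos(v)^3 + 8*cos(v)^2 - 10*cos(v) - 1)^2 = 2*(-9*cos(v)^2 - 8*cos(v) + 5)*sin(v)/(6*cos(v)^3 + 8*cos(v)^2 - 10*cos(v) - 1)^2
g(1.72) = -1.55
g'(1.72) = 28.60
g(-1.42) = 0.43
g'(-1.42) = -1.34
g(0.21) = -0.40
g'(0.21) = -0.77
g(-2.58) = -0.10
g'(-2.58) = -0.06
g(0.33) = -0.56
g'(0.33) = -2.17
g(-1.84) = -0.47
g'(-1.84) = -2.80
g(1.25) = 0.32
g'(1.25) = 0.30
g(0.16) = -0.37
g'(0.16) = -0.51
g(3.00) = -0.09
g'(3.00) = 0.01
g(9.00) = -0.10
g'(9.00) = 0.04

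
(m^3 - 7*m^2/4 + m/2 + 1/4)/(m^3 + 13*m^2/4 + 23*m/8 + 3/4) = 2*(4*m^3 - 7*m^2 + 2*m + 1)/(8*m^3 + 26*m^2 + 23*m + 6)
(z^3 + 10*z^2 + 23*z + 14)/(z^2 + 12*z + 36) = (z^3 + 10*z^2 + 23*z + 14)/(z^2 + 12*z + 36)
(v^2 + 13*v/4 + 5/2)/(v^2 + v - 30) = (v^2 + 13*v/4 + 5/2)/(v^2 + v - 30)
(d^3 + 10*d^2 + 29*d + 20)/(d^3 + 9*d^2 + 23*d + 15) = (d + 4)/(d + 3)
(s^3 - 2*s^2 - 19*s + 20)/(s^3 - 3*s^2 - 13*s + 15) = (s + 4)/(s + 3)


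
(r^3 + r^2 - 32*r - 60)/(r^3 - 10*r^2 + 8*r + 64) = (r^2 - r - 30)/(r^2 - 12*r + 32)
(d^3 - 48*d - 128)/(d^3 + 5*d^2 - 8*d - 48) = (d - 8)/(d - 3)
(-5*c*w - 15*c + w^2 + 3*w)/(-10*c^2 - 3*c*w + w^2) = (w + 3)/(2*c + w)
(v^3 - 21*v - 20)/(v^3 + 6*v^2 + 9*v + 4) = (v - 5)/(v + 1)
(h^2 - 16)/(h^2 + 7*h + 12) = (h - 4)/(h + 3)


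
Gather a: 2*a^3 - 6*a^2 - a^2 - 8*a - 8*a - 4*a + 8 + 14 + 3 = 2*a^3 - 7*a^2 - 20*a + 25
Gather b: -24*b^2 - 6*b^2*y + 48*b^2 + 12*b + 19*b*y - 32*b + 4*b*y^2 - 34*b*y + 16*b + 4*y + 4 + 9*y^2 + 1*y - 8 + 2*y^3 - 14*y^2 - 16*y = b^2*(24 - 6*y) + b*(4*y^2 - 15*y - 4) + 2*y^3 - 5*y^2 - 11*y - 4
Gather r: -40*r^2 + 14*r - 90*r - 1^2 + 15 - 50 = -40*r^2 - 76*r - 36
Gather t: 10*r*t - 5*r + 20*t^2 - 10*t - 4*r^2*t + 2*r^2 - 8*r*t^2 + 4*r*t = 2*r^2 - 5*r + t^2*(20 - 8*r) + t*(-4*r^2 + 14*r - 10)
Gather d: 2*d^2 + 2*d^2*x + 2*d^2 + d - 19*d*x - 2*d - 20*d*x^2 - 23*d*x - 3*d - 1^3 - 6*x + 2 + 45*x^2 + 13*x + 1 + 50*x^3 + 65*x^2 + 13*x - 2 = d^2*(2*x + 4) + d*(-20*x^2 - 42*x - 4) + 50*x^3 + 110*x^2 + 20*x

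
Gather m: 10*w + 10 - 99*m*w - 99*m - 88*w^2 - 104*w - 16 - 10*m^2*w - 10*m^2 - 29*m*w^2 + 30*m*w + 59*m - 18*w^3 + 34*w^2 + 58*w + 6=m^2*(-10*w - 10) + m*(-29*w^2 - 69*w - 40) - 18*w^3 - 54*w^2 - 36*w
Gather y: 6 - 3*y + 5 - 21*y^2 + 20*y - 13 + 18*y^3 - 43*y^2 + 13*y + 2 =18*y^3 - 64*y^2 + 30*y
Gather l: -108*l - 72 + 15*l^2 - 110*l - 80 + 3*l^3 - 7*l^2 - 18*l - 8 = 3*l^3 + 8*l^2 - 236*l - 160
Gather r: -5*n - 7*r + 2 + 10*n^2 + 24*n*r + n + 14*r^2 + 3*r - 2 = 10*n^2 - 4*n + 14*r^2 + r*(24*n - 4)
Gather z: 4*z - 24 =4*z - 24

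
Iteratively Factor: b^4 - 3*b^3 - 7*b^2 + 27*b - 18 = (b - 2)*(b^3 - b^2 - 9*b + 9) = (b - 2)*(b - 1)*(b^2 - 9) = (b - 2)*(b - 1)*(b + 3)*(b - 3)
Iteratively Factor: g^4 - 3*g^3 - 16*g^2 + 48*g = (g - 4)*(g^3 + g^2 - 12*g) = g*(g - 4)*(g^2 + g - 12) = g*(g - 4)*(g - 3)*(g + 4)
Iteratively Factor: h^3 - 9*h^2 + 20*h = (h - 5)*(h^2 - 4*h) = (h - 5)*(h - 4)*(h)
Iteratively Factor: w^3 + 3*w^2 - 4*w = (w - 1)*(w^2 + 4*w) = w*(w - 1)*(w + 4)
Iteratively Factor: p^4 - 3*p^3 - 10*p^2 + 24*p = (p)*(p^3 - 3*p^2 - 10*p + 24) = p*(p - 2)*(p^2 - p - 12) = p*(p - 4)*(p - 2)*(p + 3)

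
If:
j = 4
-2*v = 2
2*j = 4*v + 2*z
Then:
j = 4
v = -1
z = 6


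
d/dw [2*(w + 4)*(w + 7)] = 4*w + 22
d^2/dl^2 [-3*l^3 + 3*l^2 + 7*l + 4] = 6 - 18*l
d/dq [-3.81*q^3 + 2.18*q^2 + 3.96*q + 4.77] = -11.43*q^2 + 4.36*q + 3.96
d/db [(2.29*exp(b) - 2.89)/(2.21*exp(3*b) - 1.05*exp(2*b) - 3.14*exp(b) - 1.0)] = (-10.1218*exp(3*b) + 21.5652*exp(2*b) - 6.069*exp(b) - 11.3646)*exp(b)/(4.8841*exp(6*b) - 4.641*exp(5*b) - 12.7763*exp(4*b) + 2.174*exp(3*b) + 11.9596*exp(2*b) + 6.28*exp(b) + 1.0)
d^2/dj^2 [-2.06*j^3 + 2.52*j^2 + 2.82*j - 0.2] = 5.04 - 12.36*j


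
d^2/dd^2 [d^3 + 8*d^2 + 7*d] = 6*d + 16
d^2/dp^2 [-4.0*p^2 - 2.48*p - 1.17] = -8.00000000000000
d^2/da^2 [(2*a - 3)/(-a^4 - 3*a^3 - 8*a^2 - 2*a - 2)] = 2*(-(2*a - 3)*(4*a^3 + 9*a^2 + 16*a + 2)^2 + (8*a^3 + 18*a^2 + 32*a + (2*a - 3)*(6*a^2 + 9*a + 8) + 4)*(a^4 + 3*a^3 + 8*a^2 + 2*a + 2))/(a^4 + 3*a^3 + 8*a^2 + 2*a + 2)^3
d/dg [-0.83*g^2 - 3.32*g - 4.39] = -1.66*g - 3.32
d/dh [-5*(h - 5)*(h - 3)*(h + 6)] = -15*h^2 + 20*h + 165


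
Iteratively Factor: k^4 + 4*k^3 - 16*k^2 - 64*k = (k)*(k^3 + 4*k^2 - 16*k - 64) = k*(k - 4)*(k^2 + 8*k + 16) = k*(k - 4)*(k + 4)*(k + 4)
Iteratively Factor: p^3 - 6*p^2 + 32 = (p + 2)*(p^2 - 8*p + 16) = (p - 4)*(p + 2)*(p - 4)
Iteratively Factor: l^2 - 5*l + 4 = (l - 4)*(l - 1)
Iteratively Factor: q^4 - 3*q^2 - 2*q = (q - 2)*(q^3 + 2*q^2 + q) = (q - 2)*(q + 1)*(q^2 + q) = (q - 2)*(q + 1)^2*(q)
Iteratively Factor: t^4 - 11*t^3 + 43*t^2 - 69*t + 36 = (t - 3)*(t^3 - 8*t^2 + 19*t - 12) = (t - 3)^2*(t^2 - 5*t + 4) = (t - 4)*(t - 3)^2*(t - 1)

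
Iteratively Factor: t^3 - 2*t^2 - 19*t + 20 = (t - 5)*(t^2 + 3*t - 4) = (t - 5)*(t - 1)*(t + 4)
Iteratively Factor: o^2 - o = (o - 1)*(o)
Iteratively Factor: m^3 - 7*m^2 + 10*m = (m - 5)*(m^2 - 2*m) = (m - 5)*(m - 2)*(m)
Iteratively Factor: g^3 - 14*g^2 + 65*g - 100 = (g - 4)*(g^2 - 10*g + 25) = (g - 5)*(g - 4)*(g - 5)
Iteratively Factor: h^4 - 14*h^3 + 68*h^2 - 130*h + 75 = (h - 3)*(h^3 - 11*h^2 + 35*h - 25) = (h - 5)*(h - 3)*(h^2 - 6*h + 5) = (h - 5)^2*(h - 3)*(h - 1)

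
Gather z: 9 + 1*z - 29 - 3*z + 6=-2*z - 14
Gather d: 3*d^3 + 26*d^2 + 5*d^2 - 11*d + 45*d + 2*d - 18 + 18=3*d^3 + 31*d^2 + 36*d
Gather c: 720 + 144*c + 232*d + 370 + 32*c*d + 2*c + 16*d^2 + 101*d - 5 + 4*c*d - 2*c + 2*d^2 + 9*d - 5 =c*(36*d + 144) + 18*d^2 + 342*d + 1080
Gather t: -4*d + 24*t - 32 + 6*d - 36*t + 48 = 2*d - 12*t + 16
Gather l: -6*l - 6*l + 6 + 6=12 - 12*l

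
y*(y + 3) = y^2 + 3*y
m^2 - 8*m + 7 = (m - 7)*(m - 1)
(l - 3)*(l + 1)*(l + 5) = l^3 + 3*l^2 - 13*l - 15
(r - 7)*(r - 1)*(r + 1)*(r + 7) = r^4 - 50*r^2 + 49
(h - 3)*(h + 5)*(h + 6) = h^3 + 8*h^2 - 3*h - 90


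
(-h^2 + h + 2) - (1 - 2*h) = -h^2 + 3*h + 1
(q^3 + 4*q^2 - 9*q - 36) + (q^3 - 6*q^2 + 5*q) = 2*q^3 - 2*q^2 - 4*q - 36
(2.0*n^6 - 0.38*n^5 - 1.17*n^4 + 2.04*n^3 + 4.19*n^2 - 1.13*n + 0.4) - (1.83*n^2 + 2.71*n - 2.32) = 2.0*n^6 - 0.38*n^5 - 1.17*n^4 + 2.04*n^3 + 2.36*n^2 - 3.84*n + 2.72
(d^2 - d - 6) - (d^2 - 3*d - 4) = 2*d - 2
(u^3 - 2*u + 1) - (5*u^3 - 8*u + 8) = -4*u^3 + 6*u - 7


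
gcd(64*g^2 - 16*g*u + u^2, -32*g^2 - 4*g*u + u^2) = -8*g + u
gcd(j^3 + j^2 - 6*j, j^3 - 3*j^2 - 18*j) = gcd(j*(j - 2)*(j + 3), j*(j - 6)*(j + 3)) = j^2 + 3*j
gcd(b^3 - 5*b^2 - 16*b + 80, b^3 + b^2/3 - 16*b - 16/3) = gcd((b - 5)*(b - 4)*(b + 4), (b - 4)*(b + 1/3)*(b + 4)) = b^2 - 16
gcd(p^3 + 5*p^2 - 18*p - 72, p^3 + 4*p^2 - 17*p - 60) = p^2 - p - 12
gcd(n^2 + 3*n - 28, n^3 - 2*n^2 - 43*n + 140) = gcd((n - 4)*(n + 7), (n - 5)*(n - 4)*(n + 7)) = n^2 + 3*n - 28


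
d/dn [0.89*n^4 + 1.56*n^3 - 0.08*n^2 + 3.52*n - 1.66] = 3.56*n^3 + 4.68*n^2 - 0.16*n + 3.52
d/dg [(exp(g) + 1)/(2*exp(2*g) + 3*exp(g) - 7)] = (-(exp(g) + 1)*(4*exp(g) + 3) + 2*exp(2*g) + 3*exp(g) - 7)*exp(g)/(2*exp(2*g) + 3*exp(g) - 7)^2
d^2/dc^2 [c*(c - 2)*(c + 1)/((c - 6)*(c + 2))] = 4*(11*c^3 + 54*c^2 + 180*c - 24)/(c^6 - 12*c^5 + 12*c^4 + 224*c^3 - 144*c^2 - 1728*c - 1728)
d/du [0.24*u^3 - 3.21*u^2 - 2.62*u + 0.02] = 0.72*u^2 - 6.42*u - 2.62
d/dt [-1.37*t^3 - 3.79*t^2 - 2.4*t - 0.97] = -4.11*t^2 - 7.58*t - 2.4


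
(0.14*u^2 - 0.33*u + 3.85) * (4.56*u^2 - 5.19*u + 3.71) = 0.6384*u^4 - 2.2314*u^3 + 19.7881*u^2 - 21.2058*u + 14.2835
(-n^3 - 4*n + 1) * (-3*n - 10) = 3*n^4 + 10*n^3 + 12*n^2 + 37*n - 10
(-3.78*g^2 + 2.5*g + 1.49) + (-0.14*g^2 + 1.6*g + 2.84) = -3.92*g^2 + 4.1*g + 4.33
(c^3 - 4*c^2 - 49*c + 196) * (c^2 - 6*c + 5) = c^5 - 10*c^4 - 20*c^3 + 470*c^2 - 1421*c + 980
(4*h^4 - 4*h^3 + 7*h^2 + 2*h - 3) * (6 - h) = -4*h^5 + 28*h^4 - 31*h^3 + 40*h^2 + 15*h - 18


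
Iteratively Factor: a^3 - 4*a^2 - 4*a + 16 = (a - 2)*(a^2 - 2*a - 8) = (a - 4)*(a - 2)*(a + 2)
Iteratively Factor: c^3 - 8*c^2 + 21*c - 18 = (c - 2)*(c^2 - 6*c + 9) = (c - 3)*(c - 2)*(c - 3)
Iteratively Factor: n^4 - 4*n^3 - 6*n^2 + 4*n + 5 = (n + 1)*(n^3 - 5*n^2 - n + 5) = (n - 5)*(n + 1)*(n^2 - 1) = (n - 5)*(n + 1)^2*(n - 1)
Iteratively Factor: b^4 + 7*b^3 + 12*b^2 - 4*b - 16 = (b + 4)*(b^3 + 3*b^2 - 4) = (b + 2)*(b + 4)*(b^2 + b - 2) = (b - 1)*(b + 2)*(b + 4)*(b + 2)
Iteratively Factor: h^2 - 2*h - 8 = (h + 2)*(h - 4)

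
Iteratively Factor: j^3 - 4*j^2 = (j)*(j^2 - 4*j) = j*(j - 4)*(j)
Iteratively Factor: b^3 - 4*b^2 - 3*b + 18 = (b + 2)*(b^2 - 6*b + 9) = (b - 3)*(b + 2)*(b - 3)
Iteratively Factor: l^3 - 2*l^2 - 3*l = (l)*(l^2 - 2*l - 3) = l*(l + 1)*(l - 3)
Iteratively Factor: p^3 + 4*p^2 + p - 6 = (p + 3)*(p^2 + p - 2) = (p + 2)*(p + 3)*(p - 1)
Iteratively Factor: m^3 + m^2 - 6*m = (m + 3)*(m^2 - 2*m) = (m - 2)*(m + 3)*(m)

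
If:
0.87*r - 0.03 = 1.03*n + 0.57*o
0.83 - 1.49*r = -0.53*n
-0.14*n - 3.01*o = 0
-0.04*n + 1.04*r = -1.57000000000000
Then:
No Solution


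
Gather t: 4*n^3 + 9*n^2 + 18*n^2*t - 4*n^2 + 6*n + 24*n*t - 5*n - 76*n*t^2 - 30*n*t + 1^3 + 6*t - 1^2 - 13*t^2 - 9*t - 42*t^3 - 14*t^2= 4*n^3 + 5*n^2 + n - 42*t^3 + t^2*(-76*n - 27) + t*(18*n^2 - 6*n - 3)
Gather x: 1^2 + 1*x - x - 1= 0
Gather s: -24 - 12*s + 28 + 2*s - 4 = -10*s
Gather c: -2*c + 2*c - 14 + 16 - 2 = 0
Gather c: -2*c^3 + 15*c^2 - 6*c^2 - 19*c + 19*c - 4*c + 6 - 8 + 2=-2*c^3 + 9*c^2 - 4*c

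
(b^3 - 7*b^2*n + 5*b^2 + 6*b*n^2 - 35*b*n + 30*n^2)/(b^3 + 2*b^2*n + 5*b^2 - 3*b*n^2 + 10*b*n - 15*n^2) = (b - 6*n)/(b + 3*n)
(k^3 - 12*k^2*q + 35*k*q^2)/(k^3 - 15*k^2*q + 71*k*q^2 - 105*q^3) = k/(k - 3*q)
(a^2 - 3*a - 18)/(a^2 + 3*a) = (a - 6)/a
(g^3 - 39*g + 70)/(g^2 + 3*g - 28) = (g^2 - 7*g + 10)/(g - 4)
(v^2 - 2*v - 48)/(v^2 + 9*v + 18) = (v - 8)/(v + 3)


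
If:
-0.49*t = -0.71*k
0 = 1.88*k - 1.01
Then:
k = 0.54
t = 0.78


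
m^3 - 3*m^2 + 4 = (m - 2)^2*(m + 1)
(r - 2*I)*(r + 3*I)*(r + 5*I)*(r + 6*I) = r^4 + 12*I*r^3 - 35*r^2 + 36*I*r - 180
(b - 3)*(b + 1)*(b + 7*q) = b^3 + 7*b^2*q - 2*b^2 - 14*b*q - 3*b - 21*q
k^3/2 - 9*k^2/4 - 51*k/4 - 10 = (k/2 + 1/2)*(k - 8)*(k + 5/2)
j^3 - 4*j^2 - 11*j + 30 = (j - 5)*(j - 2)*(j + 3)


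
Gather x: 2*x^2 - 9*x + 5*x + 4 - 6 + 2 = 2*x^2 - 4*x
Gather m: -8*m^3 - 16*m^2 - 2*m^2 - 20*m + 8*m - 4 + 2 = -8*m^3 - 18*m^2 - 12*m - 2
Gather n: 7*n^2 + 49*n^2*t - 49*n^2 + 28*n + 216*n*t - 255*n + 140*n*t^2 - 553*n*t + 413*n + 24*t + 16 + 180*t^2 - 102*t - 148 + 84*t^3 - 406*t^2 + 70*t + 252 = n^2*(49*t - 42) + n*(140*t^2 - 337*t + 186) + 84*t^3 - 226*t^2 - 8*t + 120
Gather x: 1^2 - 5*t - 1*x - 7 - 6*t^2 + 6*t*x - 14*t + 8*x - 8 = -6*t^2 - 19*t + x*(6*t + 7) - 14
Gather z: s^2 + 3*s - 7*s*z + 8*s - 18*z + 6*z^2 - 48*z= s^2 + 11*s + 6*z^2 + z*(-7*s - 66)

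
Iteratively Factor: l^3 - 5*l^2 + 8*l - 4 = (l - 1)*(l^2 - 4*l + 4) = (l - 2)*(l - 1)*(l - 2)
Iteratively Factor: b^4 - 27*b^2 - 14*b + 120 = (b - 5)*(b^3 + 5*b^2 - 2*b - 24) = (b - 5)*(b + 4)*(b^2 + b - 6) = (b - 5)*(b - 2)*(b + 4)*(b + 3)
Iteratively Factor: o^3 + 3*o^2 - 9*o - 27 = (o - 3)*(o^2 + 6*o + 9) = (o - 3)*(o + 3)*(o + 3)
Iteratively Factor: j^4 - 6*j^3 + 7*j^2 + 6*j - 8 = (j - 2)*(j^3 - 4*j^2 - j + 4) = (j - 2)*(j + 1)*(j^2 - 5*j + 4) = (j - 2)*(j - 1)*(j + 1)*(j - 4)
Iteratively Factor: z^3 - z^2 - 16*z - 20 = (z + 2)*(z^2 - 3*z - 10) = (z - 5)*(z + 2)*(z + 2)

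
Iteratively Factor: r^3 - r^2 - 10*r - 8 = (r + 2)*(r^2 - 3*r - 4) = (r + 1)*(r + 2)*(r - 4)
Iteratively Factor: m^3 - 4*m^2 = (m)*(m^2 - 4*m) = m^2*(m - 4)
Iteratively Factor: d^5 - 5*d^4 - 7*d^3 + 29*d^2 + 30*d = (d)*(d^4 - 5*d^3 - 7*d^2 + 29*d + 30) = d*(d + 1)*(d^3 - 6*d^2 - d + 30) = d*(d + 1)*(d + 2)*(d^2 - 8*d + 15) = d*(d - 3)*(d + 1)*(d + 2)*(d - 5)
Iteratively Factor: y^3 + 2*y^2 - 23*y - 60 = (y + 4)*(y^2 - 2*y - 15) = (y + 3)*(y + 4)*(y - 5)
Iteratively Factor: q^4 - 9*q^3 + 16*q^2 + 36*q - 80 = (q - 5)*(q^3 - 4*q^2 - 4*q + 16) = (q - 5)*(q - 2)*(q^2 - 2*q - 8) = (q - 5)*(q - 4)*(q - 2)*(q + 2)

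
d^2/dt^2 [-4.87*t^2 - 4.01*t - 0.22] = -9.74000000000000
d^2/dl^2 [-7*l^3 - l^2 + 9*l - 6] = -42*l - 2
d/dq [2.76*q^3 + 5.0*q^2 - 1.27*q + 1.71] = 8.28*q^2 + 10.0*q - 1.27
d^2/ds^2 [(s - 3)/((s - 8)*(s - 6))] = 2*(s^3 - 9*s^2 - 18*s + 228)/(s^6 - 42*s^5 + 732*s^4 - 6776*s^3 + 35136*s^2 - 96768*s + 110592)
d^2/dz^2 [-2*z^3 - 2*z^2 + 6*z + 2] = -12*z - 4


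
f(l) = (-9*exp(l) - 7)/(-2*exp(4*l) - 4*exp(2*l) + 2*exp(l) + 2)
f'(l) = (-9*exp(l) - 7)*(8*exp(4*l) + 8*exp(2*l) - 2*exp(l))/(-2*exp(4*l) - 4*exp(2*l) + 2*exp(l) + 2)^2 - 9*exp(l)/(-2*exp(4*l) - 4*exp(2*l) + 2*exp(l) + 2)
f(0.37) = 1.63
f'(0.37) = -5.46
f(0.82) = 0.41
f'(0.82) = -1.21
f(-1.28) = -4.25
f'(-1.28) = -1.33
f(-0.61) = -6.87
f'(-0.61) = -10.65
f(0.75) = 0.50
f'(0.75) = -1.50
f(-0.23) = -53.02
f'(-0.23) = -1347.73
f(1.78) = 0.02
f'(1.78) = -0.07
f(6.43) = 0.00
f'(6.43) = -0.00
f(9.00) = 0.00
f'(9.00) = 0.00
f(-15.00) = -3.50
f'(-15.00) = 0.00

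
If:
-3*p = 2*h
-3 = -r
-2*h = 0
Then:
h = 0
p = 0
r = 3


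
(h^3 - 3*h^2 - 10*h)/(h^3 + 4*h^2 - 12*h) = (h^2 - 3*h - 10)/(h^2 + 4*h - 12)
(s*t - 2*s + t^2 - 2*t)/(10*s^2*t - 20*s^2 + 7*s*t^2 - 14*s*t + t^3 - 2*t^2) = (s + t)/(10*s^2 + 7*s*t + t^2)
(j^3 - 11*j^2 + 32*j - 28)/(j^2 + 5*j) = (j^3 - 11*j^2 + 32*j - 28)/(j*(j + 5))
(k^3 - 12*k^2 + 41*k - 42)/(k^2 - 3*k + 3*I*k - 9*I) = (k^2 - 9*k + 14)/(k + 3*I)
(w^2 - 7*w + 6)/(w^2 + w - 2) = (w - 6)/(w + 2)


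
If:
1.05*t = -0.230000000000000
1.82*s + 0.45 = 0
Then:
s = -0.25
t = -0.22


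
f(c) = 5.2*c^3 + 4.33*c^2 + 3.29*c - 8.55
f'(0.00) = 3.29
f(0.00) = -8.55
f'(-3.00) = 117.71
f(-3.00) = -119.85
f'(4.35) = 336.15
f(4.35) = 515.72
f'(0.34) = 8.04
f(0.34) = -6.73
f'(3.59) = 235.43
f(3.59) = 299.66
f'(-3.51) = 165.09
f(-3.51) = -191.62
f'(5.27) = 482.19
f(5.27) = 890.13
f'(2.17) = 95.54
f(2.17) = 72.11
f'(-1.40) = 21.74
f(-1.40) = -18.94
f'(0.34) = 8.04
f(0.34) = -6.73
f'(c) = 15.6*c^2 + 8.66*c + 3.29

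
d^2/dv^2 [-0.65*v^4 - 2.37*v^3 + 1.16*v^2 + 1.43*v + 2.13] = -7.8*v^2 - 14.22*v + 2.32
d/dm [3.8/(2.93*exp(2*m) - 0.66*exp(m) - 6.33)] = (2.508 - 22.268*exp(m))*exp(m)/(-2.93*exp(2*m) + 0.66*exp(m) + 6.33)^2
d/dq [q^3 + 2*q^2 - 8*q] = 3*q^2 + 4*q - 8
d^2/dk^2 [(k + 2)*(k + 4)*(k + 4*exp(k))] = 4*k^2*exp(k) + 40*k*exp(k) + 6*k + 88*exp(k) + 12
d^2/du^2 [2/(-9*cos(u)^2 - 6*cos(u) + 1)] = 3*(216*sin(u)^4 - 156*sin(u)^2 - 131*cos(u) + 27*cos(3*u) - 120)/(-9*sin(u)^2 + 6*cos(u) + 8)^3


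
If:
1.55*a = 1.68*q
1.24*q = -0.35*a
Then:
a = 0.00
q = 0.00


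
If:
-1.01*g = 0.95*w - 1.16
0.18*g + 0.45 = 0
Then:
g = -2.50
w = 3.88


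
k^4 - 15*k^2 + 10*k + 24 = (k - 3)*(k - 2)*(k + 1)*(k + 4)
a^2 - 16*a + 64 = (a - 8)^2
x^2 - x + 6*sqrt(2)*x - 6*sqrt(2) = (x - 1)*(x + 6*sqrt(2))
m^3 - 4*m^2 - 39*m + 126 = (m - 7)*(m - 3)*(m + 6)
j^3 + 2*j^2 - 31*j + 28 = (j - 4)*(j - 1)*(j + 7)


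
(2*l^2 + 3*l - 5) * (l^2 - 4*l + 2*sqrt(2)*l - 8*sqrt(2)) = 2*l^4 - 5*l^3 + 4*sqrt(2)*l^3 - 17*l^2 - 10*sqrt(2)*l^2 - 34*sqrt(2)*l + 20*l + 40*sqrt(2)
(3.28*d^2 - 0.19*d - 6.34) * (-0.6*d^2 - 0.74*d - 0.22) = -1.968*d^4 - 2.3132*d^3 + 3.223*d^2 + 4.7334*d + 1.3948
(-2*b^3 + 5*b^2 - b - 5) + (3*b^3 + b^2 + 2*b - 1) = b^3 + 6*b^2 + b - 6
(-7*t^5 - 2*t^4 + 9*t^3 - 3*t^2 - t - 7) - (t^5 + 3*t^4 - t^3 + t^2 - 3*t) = -8*t^5 - 5*t^4 + 10*t^3 - 4*t^2 + 2*t - 7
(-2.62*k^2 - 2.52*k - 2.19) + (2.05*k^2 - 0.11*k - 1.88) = -0.57*k^2 - 2.63*k - 4.07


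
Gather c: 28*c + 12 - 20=28*c - 8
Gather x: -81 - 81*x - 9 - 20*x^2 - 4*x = -20*x^2 - 85*x - 90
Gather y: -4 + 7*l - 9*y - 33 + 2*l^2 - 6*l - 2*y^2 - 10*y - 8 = 2*l^2 + l - 2*y^2 - 19*y - 45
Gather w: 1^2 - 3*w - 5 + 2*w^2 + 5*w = 2*w^2 + 2*w - 4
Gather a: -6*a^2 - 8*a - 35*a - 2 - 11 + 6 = -6*a^2 - 43*a - 7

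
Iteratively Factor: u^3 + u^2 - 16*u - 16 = (u - 4)*(u^2 + 5*u + 4) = (u - 4)*(u + 1)*(u + 4)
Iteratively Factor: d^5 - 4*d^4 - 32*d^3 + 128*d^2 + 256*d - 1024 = (d - 4)*(d^4 - 32*d^2 + 256) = (d - 4)^2*(d^3 + 4*d^2 - 16*d - 64) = (d - 4)^3*(d^2 + 8*d + 16) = (d - 4)^3*(d + 4)*(d + 4)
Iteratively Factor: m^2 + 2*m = (m + 2)*(m)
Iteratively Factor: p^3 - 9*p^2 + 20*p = (p - 4)*(p^2 - 5*p) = (p - 5)*(p - 4)*(p)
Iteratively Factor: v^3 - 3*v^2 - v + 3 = (v + 1)*(v^2 - 4*v + 3) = (v - 1)*(v + 1)*(v - 3)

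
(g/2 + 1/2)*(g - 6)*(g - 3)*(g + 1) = g^4/2 - 7*g^3/2 + g^2/2 + 27*g/2 + 9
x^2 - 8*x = x*(x - 8)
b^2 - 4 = (b - 2)*(b + 2)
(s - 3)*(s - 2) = s^2 - 5*s + 6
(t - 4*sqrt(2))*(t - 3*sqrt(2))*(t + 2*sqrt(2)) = t^3 - 5*sqrt(2)*t^2 - 4*t + 48*sqrt(2)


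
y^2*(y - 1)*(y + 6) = y^4 + 5*y^3 - 6*y^2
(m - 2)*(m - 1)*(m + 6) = m^3 + 3*m^2 - 16*m + 12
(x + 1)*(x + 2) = x^2 + 3*x + 2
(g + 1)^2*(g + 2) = g^3 + 4*g^2 + 5*g + 2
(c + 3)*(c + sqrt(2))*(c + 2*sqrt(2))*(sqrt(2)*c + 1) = sqrt(2)*c^4 + 3*sqrt(2)*c^3 + 7*c^3 + 7*sqrt(2)*c^2 + 21*c^2 + 4*c + 21*sqrt(2)*c + 12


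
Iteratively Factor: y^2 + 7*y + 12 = (y + 4)*(y + 3)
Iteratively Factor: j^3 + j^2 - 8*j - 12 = (j - 3)*(j^2 + 4*j + 4) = (j - 3)*(j + 2)*(j + 2)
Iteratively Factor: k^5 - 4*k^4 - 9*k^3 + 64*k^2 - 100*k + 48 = (k - 1)*(k^4 - 3*k^3 - 12*k^2 + 52*k - 48) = (k - 3)*(k - 1)*(k^3 - 12*k + 16) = (k - 3)*(k - 2)*(k - 1)*(k^2 + 2*k - 8) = (k - 3)*(k - 2)*(k - 1)*(k + 4)*(k - 2)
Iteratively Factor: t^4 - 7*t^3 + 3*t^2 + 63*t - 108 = (t - 3)*(t^3 - 4*t^2 - 9*t + 36) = (t - 4)*(t - 3)*(t^2 - 9) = (t - 4)*(t - 3)*(t + 3)*(t - 3)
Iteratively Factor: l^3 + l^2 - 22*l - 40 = (l + 2)*(l^2 - l - 20) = (l - 5)*(l + 2)*(l + 4)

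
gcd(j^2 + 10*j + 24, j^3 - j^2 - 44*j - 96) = j + 4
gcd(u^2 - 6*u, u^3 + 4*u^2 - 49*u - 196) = 1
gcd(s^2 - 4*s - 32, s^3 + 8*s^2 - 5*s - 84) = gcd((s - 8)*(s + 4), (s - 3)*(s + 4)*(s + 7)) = s + 4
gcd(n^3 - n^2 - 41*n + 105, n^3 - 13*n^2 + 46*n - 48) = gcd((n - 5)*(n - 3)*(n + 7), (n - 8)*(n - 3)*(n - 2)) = n - 3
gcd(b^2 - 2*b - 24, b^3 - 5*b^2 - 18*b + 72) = b^2 - 2*b - 24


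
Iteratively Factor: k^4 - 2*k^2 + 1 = (k + 1)*(k^3 - k^2 - k + 1) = (k - 1)*(k + 1)*(k^2 - 1) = (k - 1)*(k + 1)^2*(k - 1)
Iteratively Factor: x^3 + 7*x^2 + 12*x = (x + 4)*(x^2 + 3*x) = (x + 3)*(x + 4)*(x)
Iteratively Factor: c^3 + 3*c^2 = (c + 3)*(c^2) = c*(c + 3)*(c)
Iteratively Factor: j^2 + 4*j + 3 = (j + 3)*(j + 1)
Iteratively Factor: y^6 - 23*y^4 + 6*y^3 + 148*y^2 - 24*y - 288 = (y - 3)*(y^5 + 3*y^4 - 14*y^3 - 36*y^2 + 40*y + 96) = (y - 3)*(y + 4)*(y^4 - y^3 - 10*y^2 + 4*y + 24) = (y - 3)^2*(y + 4)*(y^3 + 2*y^2 - 4*y - 8) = (y - 3)^2*(y + 2)*(y + 4)*(y^2 - 4) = (y - 3)^2*(y - 2)*(y + 2)*(y + 4)*(y + 2)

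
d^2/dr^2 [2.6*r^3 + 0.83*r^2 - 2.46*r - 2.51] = 15.6*r + 1.66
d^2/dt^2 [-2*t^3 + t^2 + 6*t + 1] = 2 - 12*t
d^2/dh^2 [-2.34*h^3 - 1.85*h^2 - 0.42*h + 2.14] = -14.04*h - 3.7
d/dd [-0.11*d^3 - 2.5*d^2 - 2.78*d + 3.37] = -0.33*d^2 - 5.0*d - 2.78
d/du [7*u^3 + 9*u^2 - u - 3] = 21*u^2 + 18*u - 1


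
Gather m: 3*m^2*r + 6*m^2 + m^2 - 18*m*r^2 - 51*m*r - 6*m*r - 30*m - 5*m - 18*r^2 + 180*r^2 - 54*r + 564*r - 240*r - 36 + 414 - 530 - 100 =m^2*(3*r + 7) + m*(-18*r^2 - 57*r - 35) + 162*r^2 + 270*r - 252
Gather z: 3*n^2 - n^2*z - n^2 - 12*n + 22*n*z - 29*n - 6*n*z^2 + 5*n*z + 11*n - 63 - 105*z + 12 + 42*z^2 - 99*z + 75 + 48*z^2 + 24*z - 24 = 2*n^2 - 30*n + z^2*(90 - 6*n) + z*(-n^2 + 27*n - 180)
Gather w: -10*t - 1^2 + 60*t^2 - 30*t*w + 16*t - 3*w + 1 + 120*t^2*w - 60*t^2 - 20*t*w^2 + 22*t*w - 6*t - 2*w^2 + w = w^2*(-20*t - 2) + w*(120*t^2 - 8*t - 2)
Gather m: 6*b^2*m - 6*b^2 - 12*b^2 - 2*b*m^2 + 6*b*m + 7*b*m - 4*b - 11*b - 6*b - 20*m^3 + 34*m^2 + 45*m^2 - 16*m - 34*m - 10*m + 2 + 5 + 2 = -18*b^2 - 21*b - 20*m^3 + m^2*(79 - 2*b) + m*(6*b^2 + 13*b - 60) + 9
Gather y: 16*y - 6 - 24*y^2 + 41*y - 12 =-24*y^2 + 57*y - 18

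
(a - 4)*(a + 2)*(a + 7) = a^3 + 5*a^2 - 22*a - 56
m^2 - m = m*(m - 1)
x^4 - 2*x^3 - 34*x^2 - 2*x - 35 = (x - 7)*(x + 5)*(x - I)*(x + I)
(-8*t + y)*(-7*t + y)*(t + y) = 56*t^3 + 41*t^2*y - 14*t*y^2 + y^3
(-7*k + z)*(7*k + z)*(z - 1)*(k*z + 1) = -49*k^3*z^2 + 49*k^3*z - 49*k^2*z + 49*k^2 + k*z^4 - k*z^3 + z^3 - z^2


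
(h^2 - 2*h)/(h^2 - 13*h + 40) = h*(h - 2)/(h^2 - 13*h + 40)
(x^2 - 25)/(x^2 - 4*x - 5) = (x + 5)/(x + 1)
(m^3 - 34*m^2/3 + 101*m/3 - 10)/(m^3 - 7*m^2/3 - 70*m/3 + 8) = (m - 5)/(m + 4)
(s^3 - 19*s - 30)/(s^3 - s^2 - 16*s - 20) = (s + 3)/(s + 2)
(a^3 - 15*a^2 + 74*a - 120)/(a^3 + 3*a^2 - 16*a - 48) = (a^2 - 11*a + 30)/(a^2 + 7*a + 12)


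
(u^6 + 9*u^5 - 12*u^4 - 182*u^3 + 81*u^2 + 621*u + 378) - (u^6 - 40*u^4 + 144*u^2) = 9*u^5 + 28*u^4 - 182*u^3 - 63*u^2 + 621*u + 378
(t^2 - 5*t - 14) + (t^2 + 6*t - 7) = 2*t^2 + t - 21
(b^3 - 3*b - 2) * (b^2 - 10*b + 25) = b^5 - 10*b^4 + 22*b^3 + 28*b^2 - 55*b - 50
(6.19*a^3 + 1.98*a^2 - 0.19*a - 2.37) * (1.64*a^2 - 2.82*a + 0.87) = 10.1516*a^5 - 14.2086*a^4 - 0.5099*a^3 - 1.6284*a^2 + 6.5181*a - 2.0619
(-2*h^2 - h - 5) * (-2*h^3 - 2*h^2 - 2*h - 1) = 4*h^5 + 6*h^4 + 16*h^3 + 14*h^2 + 11*h + 5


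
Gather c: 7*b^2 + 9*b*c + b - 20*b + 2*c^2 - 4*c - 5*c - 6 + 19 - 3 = 7*b^2 - 19*b + 2*c^2 + c*(9*b - 9) + 10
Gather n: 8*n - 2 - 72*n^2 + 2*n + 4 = -72*n^2 + 10*n + 2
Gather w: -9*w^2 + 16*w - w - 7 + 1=-9*w^2 + 15*w - 6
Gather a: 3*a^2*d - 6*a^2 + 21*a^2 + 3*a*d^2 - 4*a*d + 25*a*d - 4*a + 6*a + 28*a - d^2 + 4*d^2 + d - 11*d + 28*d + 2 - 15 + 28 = a^2*(3*d + 15) + a*(3*d^2 + 21*d + 30) + 3*d^2 + 18*d + 15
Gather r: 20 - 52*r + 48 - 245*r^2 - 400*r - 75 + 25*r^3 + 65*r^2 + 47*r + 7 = 25*r^3 - 180*r^2 - 405*r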